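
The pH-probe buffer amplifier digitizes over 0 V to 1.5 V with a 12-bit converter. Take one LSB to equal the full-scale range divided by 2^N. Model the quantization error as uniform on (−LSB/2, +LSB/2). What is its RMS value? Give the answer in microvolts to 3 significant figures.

Full-scale range = 1.5 V.
LSB = 1.5 V / 2^12 = 366.21 µV.
V_rms = LSB/√12 = 366.21 µV / √12 = 106 µV.

106 µV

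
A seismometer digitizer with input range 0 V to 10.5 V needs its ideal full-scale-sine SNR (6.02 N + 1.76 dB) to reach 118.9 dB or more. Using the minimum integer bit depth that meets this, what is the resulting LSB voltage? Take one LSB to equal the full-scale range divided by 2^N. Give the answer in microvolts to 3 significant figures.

V_FS = 10.5 V.
Required N = ⌈(118.9 − 1.76)/6.02⌉ = ⌈19.458⌉ = 20.
LSB = 10.5 V / 2^20 = 10.0 µV.

10.0 µV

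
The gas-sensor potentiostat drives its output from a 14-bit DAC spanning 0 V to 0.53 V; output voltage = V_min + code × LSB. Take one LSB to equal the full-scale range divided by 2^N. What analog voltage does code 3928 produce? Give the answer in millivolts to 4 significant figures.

127.1 mV

Range is 0.53 V. LSB = 0.53 V / 2^14.
Output = V_min + (3928/16384) × range = 0 + 0.239746 × 0.53 V
      = 0 + 0.127065 = 0.127065 V.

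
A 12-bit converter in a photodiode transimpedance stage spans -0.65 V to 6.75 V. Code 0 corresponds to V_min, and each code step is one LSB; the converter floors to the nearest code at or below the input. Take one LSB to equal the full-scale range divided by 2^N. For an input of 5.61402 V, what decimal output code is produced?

3467

Range = 6.75 − (-0.65) = 7.4 V. LSB = 7.4 V / 2^12 ≈ 1.807 mV.
V_in − V_min = 5.61402 − (-0.65) = 6.26402 V.
Divide by LSB: 6.26402 × 4096/7.4 = 3467.2197.
Truncating gives code 3467.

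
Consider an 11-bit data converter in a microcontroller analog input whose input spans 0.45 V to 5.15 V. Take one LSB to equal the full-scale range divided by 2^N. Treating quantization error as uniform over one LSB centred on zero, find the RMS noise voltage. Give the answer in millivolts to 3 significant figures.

Span: 5.15 V − (0.45 V) = 4.7 V.
LSB = 4.7 V ÷ 2^11 = 4.7/2048 V = 2.2949 mV.
RMS of a uniform error over width LSB is LSB/√12 = 0.662 mV.

0.662 mV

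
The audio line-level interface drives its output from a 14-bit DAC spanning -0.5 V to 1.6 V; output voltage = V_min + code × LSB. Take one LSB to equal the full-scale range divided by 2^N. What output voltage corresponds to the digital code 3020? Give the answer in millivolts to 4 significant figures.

Span: 1.6 V − (-0.5 V) = 2.1 V. LSB = 2.1 V / 2^14.
V_out = -0.5 + 3020 × (2.1/16384) V
      = -0.5 V + 0.387085 V = -0.112915 V.

-112.9 mV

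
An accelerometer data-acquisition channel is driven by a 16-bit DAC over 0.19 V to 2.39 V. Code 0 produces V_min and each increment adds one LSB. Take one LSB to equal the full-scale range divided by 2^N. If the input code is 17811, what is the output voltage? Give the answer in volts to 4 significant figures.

Full-scale range = 2.39 V − (0.19 V) = 2.2 V. LSB = 2.2 V / 2^16.
Output = V_min + (17811/65536) × range = 0.19 + 0.271774 × 2.2 V
      = 0.19 V + 0.597903 V = 0.787903 V.

0.7879 V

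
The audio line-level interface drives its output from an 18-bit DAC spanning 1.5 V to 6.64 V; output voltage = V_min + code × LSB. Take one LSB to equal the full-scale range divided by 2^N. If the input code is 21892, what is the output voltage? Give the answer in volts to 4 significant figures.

1.929 V

The full-scale span is 6.64 − (1.5) = 5.14 V. LSB = 5.14 V / 2^18.
V_out = 1.5 + 21892 × (5.14/262144) V
      = 1.5 V + 0.429248 V = 1.92925 V.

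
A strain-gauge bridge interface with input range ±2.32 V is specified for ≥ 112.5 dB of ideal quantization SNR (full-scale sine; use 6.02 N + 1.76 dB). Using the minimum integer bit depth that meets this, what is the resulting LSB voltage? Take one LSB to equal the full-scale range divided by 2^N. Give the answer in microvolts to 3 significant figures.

Span: 2.32 V − (-2.32 V) = 4.64 V.
Required N = ⌈(112.5 − 1.76)/6.02⌉ = ⌈18.395⌉ = 19.
One LSB is 4.64 V / 524288 = 8.85 µV.

8.85 µV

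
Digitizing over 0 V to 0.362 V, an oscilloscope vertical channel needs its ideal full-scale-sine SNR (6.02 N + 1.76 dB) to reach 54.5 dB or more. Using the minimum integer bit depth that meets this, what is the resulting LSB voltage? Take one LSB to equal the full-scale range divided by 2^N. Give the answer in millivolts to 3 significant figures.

0.707 mV

V_FS = 0.362 V.
Required N = ⌈(54.5 − 1.76)/6.02⌉ = ⌈8.761⌉ = 9.
Step size = 0.362/512 V = 0.707 mV.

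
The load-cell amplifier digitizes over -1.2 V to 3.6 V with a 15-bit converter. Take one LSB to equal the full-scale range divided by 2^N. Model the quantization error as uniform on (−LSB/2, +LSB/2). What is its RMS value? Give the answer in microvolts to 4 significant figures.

Range = 3.6 − (-1.2) = 4.8 V.
LSB = 4.8 V ÷ 2^15 = 4.8/32768 V = 146.484 µV.
For a uniform distribution on [−LSB/2, +LSB/2], V_rms = LSB/√12 = 146.484 µV/3.4641 = 42.29 µV.

42.29 µV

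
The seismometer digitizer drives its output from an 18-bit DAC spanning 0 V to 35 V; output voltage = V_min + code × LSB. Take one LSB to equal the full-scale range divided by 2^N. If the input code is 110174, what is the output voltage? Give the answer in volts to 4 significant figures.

Span = 35 V. LSB = 35 V / 2^18.
V_out = V_min + code × LSB = 0 V + 110174 × 35 V / 262144
      = 0 + 14.7098 = 14.7098 V.

14.71 V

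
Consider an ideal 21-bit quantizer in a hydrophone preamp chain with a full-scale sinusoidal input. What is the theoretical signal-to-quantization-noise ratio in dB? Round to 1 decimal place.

SNR = 6.02·21 + 1.76 = 128.18 dB.

128.2 dB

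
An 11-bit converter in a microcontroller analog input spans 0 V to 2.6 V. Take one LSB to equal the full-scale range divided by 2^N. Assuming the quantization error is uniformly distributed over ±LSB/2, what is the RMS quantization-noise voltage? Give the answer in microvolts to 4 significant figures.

366.5 µV

Span = 2.6 V.
LSB = 2.6 V / 2^11 = 1.26953 mV.
For a uniform distribution on [−LSB/2, +LSB/2], V_rms = LSB/√12 = 1.26953 mV/3.4641 = 366.5 µV.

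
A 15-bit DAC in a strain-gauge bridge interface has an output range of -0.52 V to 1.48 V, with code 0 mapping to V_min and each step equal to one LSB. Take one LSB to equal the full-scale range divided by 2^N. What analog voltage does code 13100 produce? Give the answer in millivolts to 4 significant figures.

Full-scale range = 1.48 V − (-0.52 V) = 2 V. LSB = 2 V / 2^15.
Output = V_min + (13100/32768) × range = -0.52 + 0.399780 × 2 V
      = -0.52 V + 0.799561 V = 0.279561 V.

279.6 mV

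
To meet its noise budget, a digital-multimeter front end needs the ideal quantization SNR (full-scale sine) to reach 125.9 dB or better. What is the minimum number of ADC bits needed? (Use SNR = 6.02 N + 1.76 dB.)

Solving 6.02 N ≥ 125.9 − 1.76: N ≥ 20.621. Round up → N = 21.

21 bits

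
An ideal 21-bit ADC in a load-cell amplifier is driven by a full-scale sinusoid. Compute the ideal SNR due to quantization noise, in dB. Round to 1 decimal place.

128.2 dB

Ideal quantization SNR: 6.02 × 21 + 1.76 dB = 128.2 dB.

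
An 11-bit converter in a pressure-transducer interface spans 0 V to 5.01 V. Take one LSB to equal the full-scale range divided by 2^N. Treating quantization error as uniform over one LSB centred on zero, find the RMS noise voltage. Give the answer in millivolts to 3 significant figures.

0.706 mV

Range is 5.01 V.
LSB = 5.01 V / 2^11 = 2.4463 mV.
For a uniform distribution on [−LSB/2, +LSB/2], V_rms = LSB/√12 = 2.4463 mV/3.4641 = 0.706 mV.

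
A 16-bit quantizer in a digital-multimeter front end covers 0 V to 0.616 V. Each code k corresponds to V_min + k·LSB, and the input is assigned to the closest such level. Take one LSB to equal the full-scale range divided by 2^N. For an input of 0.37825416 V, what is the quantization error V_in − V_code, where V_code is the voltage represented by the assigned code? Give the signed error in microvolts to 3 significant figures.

+2.94 µV

V_FS = 0.616 V. LSB = 0.616 V / 2^16 ≈ 9.399 µV.
Position in LSBs: (0.37825416 − (0)) × 65536/0.616 = 40242.3127; rounding gives k = 40242.
Reconstructed level: 0 + 40242 × 0.616/65536 V = 0.37825122070 V.
Error = V_in − V_code = 0.37825416 − (0.37825122070) = +2.94 µV.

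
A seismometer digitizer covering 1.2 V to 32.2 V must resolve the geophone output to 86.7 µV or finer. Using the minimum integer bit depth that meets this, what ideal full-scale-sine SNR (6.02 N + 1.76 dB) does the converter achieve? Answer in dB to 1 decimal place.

116.1 dB

The full-scale span is 32.2 − (1.2) = 31 V.
31 V / 86.7 µV = 357600. Since 2^18 = 262144 and 2^19 = 524288, N = 19.
SNR = 6.02 × 19 + 1.76 = 116.14 dB.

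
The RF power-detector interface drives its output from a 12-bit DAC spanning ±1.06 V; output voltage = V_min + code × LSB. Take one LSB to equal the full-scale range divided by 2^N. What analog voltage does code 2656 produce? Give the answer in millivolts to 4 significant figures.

Range = 1.06 − (-1.06) = 2.12 V. LSB = 2.12 V / 2^12.
V_out = -1.06 + 2656 × (2.12/4096) V
      = -1.06 V + 1.37469 V = 0.314688 V.

314.7 mV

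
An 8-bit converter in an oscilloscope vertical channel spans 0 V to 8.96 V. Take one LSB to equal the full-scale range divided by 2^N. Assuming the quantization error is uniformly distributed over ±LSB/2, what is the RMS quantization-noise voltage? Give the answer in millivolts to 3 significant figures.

10.1 mV

Full-scale range = 8.96 V.
Step size = 8.96/256 V = 35.000 mV.
RMS of a uniform error over width LSB is LSB/√12 = 10.1 mV.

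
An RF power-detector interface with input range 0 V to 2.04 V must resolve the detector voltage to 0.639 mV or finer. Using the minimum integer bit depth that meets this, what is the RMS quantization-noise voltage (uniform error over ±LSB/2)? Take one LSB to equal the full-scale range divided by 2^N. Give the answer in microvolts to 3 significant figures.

Full-scale range = 2.04 V.
Levels needed ≥ 2.04/0.639 mV = 3192. 2^12 = 4096 suffices, so N_min = 12.
One LSB is 2.04 V / 4096 = 498.05 µV.
RMS noise = LSB/√12 = 144 µV.

144 µV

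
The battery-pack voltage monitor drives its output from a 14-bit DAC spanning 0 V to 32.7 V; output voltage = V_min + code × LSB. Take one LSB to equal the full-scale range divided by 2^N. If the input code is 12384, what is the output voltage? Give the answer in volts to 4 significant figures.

Span = 32.7 V. LSB = 32.7 V / 2^14.
Output = V_min + (12384/16384) × range = 0 + 0.755859 × 32.7 V
      = 0 + 24.7166 = 24.7166 V.

24.72 V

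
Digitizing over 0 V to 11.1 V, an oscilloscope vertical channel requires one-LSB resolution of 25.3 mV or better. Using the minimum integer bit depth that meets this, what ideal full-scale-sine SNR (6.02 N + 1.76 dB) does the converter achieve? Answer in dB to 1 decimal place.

Range is 11.1 V.
Need 2^N ≥ 11.1 V / 25.3 mV = 438.7 → N_min = 9.
SNR = 6.02 × 9 + 1.76 = 55.94 dB.

55.9 dB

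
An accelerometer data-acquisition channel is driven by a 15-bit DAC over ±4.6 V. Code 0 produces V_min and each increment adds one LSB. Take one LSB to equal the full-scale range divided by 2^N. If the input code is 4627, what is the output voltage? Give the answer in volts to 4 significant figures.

-3.301 V

Full-scale range = 4.6 V − (-4.6 V) = 9.2 V. LSB = 9.2 V / 2^15.
Output = V_min + (4627/32768) × range = -4.6 + 0.141205 × 9.2 V
      = -4.6 + 1.29908 = -3.30092 V.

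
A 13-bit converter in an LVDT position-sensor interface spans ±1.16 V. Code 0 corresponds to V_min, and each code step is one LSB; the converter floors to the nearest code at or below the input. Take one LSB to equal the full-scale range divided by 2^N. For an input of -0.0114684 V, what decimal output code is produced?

4055

The full-scale span is 1.16 − (-1.16) = 2.32 V. LSB = 2.32 V / 2^13 ≈ 283.2 µV.
V_in − V_min = -0.0114684 − (-1.16) = 1.1485316 V.
Divide by LSB: 1.1485316 × 8192/2.32 = 4055.5047.
Truncating gives code 4055.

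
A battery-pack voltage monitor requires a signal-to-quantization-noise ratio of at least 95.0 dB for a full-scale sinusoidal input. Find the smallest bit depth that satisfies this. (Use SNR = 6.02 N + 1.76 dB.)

16 bits

Required N = ⌈(95.0 − 1.76)/6.02⌉ = ⌈15.488⌉ = 16.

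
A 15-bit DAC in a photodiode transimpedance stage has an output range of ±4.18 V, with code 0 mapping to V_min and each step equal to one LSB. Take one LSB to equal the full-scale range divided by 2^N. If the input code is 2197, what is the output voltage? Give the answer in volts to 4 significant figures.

Range = 4.18 − (-4.18) = 8.36 V. LSB = 8.36 V / 2^15.
V_out = -4.18 + 2197 × (8.36/32768) V
      = -4.18 + 0.560514 = -3.61949 V.

-3.619 V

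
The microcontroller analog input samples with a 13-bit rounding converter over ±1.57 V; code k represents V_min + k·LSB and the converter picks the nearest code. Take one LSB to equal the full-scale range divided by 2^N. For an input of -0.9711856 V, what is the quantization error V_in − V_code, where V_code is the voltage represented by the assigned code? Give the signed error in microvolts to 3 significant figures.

+98.6 µV

Full-scale range = 1.57 V − (-1.57 V) = 3.14 V. LSB = 3.14 V / 2^13 ≈ 383.3 µV.
Position in LSBs: (-0.9711856 − (-1.57)) × 8192/3.14 = 1562.2572; rounding gives k = 1562.
V_code = -1.57 + (1562/8192) × 3.14 = -0.9712841797 V.
e = -0.9711856 − (-0.9712841797) = +98.6 µV.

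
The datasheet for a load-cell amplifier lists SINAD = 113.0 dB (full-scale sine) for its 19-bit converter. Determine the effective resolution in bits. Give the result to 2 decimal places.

Inverting SNR = 6.02 N + 1.76: N_eff = (113.0 − 1.76)/6.02 = 18.4784.

18.48 bits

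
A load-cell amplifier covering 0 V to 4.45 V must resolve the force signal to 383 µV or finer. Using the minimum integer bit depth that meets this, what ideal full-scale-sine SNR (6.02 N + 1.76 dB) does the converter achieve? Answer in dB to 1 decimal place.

86.0 dB

Full-scale range = 4.45 V.
4.45 V / 383 µV = 11620. Since 2^13 = 8192 and 2^14 = 16384, N = 14.
6.02(14) + 1.76 = 86.04 dB.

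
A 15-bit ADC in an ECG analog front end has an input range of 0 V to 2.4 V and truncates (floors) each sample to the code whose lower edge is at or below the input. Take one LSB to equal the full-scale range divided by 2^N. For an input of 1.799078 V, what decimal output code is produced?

V_FS = 2.4 V. LSB = 2.4 V / 2^15 ≈ 73.24 µV.
(V_in − V_min) × 2^15/range = (1.799078 − (0)) × 32768/2.4 = 24563.412.
Floor → code = 24563.

24563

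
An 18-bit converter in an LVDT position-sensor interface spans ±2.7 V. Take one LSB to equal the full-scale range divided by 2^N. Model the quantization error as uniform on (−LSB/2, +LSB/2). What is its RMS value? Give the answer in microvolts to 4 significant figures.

Full-scale range = 2.7 V − (-2.7 V) = 5.4 V.
Step size = 5.4/262144 V = 20.5994 µV.
For a uniform distribution on [−LSB/2, +LSB/2], V_rms = LSB/√12 = 20.5994 µV/3.4641 = 5.947 µV.

5.947 µV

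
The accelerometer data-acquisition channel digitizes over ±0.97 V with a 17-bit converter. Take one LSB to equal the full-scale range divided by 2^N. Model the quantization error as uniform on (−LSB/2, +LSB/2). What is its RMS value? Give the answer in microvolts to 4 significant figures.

4.273 µV

The full-scale span is 0.97 − (-0.97) = 1.94 V.
One LSB is 1.94 V / 131072 = 14.8010 µV.
σ_q = LSB/√12 = 14.8010 µV/3.4641 = 4.273 µV.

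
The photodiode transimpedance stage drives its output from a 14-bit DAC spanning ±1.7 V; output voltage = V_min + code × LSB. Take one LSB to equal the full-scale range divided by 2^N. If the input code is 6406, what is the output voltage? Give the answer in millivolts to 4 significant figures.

The full-scale span is 1.7 − (-1.7) = 3.4 V. LSB = 3.4 V / 2^14.
V_out = -1.7 + 6406 × (3.4/16384) V
      = -1.7 + 1.32937 = -0.370630 V.

-370.6 mV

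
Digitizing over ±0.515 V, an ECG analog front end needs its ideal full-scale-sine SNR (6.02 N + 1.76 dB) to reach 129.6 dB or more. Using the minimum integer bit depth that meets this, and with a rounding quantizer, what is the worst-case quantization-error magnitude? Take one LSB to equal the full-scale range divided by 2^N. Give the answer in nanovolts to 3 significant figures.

Span: 0.515 V − (-0.515 V) = 1.03 V.
N ≥ (129.6 − 1.76)/6.02 = 21.236 → N_min = 22.
LSB = 1.03 V / 2^22 = 245.57 nV.
Max error for round-to-nearest is LSB/2 = 123 nV.

123 nV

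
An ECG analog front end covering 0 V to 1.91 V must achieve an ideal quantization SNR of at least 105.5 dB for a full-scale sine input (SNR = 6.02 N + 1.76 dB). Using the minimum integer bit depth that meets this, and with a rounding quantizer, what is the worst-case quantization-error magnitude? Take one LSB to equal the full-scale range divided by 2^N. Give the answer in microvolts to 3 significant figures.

3.64 µV

Full-scale range = 1.91 V.
N ≥ (105.5 − 1.76)/6.02 = 17.233 → N_min = 18.
LSB = 1.91 V / 2^18 = 7.2861 µV.
|e|_max = LSB/2 = 3.64 µV.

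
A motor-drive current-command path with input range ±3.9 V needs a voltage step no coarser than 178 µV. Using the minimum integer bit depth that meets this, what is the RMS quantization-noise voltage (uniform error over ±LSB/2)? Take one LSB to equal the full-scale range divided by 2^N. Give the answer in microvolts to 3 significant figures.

34.4 µV

Range = 3.9 − (-3.9) = 7.8 V.
7.8 V / 178 µV = 43820. Since 2^15 = 32768 and 2^16 = 65536, N = 16.
One LSB is 7.8 V / 65536 = 119.02 µV.
σ_q = LSB/√12 = 119.02 µV/3.4641 = 34.4 µV.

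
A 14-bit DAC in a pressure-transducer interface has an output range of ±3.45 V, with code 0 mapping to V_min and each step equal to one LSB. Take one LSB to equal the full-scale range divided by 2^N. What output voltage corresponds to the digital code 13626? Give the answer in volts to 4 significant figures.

Full-scale range = 3.45 V − (-3.45 V) = 6.9 V. LSB = 6.9 V / 2^14.
Output = V_min + (13626/16384) × range = -3.45 + 0.831665 × 6.9 V
      = -3.45 V + 5.73849 V = 2.28849 V.

2.288 V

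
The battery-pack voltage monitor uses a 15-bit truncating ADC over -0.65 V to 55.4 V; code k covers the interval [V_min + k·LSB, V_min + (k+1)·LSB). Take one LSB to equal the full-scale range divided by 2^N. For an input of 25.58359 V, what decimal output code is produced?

15336

Span: 55.4 V − (-0.65 V) = 56.05 V. LSB = 56.05 V / 2^15 ≈ 1.711 mV.
code = ⌊(V_in − V_min)/LSB⌋ = ⌊(V_in − V_min) × 2^15 / range⌋
     = ⌊(25.58359 − (-0.65)) × 32768 / 56.05⌋ = ⌊26.23359 × 32768/56.05⌋
     = ⌊15336.704⌋ = 15336.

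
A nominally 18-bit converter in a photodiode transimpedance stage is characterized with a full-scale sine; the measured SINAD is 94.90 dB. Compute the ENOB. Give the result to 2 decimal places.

15.47 bits

Inverting SNR = 6.02 N + 1.76: N_eff = (94.90 − 1.76)/6.02 = 15.4718.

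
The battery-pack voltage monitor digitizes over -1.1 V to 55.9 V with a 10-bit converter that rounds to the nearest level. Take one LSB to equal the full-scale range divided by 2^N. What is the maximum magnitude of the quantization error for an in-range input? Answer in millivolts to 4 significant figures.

27.83 mV

Span: 55.9 V − (-1.1 V) = 57 V.
LSB = 57 V / 2^10 = 55.6641 mV.
A rounding quantizer has |error| ≤ LSB/2 = 27.83 mV.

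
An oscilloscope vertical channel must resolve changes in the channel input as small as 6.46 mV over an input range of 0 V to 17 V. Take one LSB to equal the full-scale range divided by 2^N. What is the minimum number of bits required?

Full-scale range = 17 V.
Required number of levels: 17/6.46 mV = 2631.6; smallest N with 2^N ≥ that is 12.

12 bits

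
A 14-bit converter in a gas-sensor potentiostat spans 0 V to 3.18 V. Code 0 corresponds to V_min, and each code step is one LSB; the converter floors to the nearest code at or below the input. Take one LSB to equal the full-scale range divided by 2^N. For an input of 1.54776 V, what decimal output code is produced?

Span = 3.18 V. LSB = 3.18 V / 2^14 ≈ 194.1 µV.
code = ⌊(V_in − V_min)/LSB⌋ = ⌊(V_in − V_min) × 2^14 / range⌋
     = ⌊(1.54776 − (0)) × 16384 / 3.18⌋ = ⌊1.54776 × 16384/3.18⌋
     = ⌊7974.371⌋ = 7974.

7974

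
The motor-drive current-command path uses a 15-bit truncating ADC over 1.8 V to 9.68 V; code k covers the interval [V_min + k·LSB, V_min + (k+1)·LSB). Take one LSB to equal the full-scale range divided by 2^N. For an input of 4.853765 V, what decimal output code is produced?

12698

Range = 9.68 − (1.8) = 7.88 V. LSB = 7.88 V / 2^15 ≈ 240.5 µV.
(V_in − V_min) × 2^15/range = (4.853765 − (1.8)) × 32768/7.88 = 12698.702.
Floor → code = 12698.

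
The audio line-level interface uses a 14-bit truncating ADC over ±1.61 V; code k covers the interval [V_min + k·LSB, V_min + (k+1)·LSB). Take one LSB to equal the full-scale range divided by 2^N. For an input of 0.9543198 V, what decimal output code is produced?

Full-scale range = 1.61 V − (-1.61 V) = 3.22 V. LSB = 3.22 V / 2^14 ≈ 196.5 µV.
code = ⌊(V_in − V_min)/LSB⌋ = ⌊(V_in − V_min) × 2^14 / range⌋
     = ⌊(0.9543198 − (-1.61)) × 16384 / 3.22⌋ = ⌊2.5643198 × 16384/3.22⌋
     = ⌊13047.769⌋ = 13047.

13047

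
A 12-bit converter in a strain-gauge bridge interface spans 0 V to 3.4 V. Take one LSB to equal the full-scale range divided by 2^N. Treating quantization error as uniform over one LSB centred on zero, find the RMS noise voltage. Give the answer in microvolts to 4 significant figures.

V_FS = 3.4 V.
LSB = 3.4 V ÷ 2^12 = 3.4/4096 V = 0.830078 mV.
RMS of a uniform error over width LSB is LSB/√12 = 239.6 µV.

239.6 µV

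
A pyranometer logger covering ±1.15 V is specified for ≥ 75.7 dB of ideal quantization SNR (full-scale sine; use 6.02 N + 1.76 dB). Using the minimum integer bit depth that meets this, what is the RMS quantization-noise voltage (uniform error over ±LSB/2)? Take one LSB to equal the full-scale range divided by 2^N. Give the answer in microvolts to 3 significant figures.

Span: 1.15 V − (-1.15 V) = 2.3 V.
6.02 N + 1.76 ≥ 75.7 gives N ≥ 12.282, so the minimum integer is 13.
Step size = 2.3/8192 V = 280.76 µV.
V_rms = LSB/√12 = 81.0 µV.

81.0 µV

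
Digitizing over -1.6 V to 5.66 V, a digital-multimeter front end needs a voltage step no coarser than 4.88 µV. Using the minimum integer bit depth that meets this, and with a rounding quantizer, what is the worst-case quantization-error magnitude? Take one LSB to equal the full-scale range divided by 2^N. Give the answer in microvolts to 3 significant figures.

Span: 5.66 V − (-1.6 V) = 7.26 V.
Required number of levels: 7.26/4.88 µV = 1.4877e6; smallest N with 2^N ≥ that is 21.
LSB = 7.26 V ÷ 2^21 = 7.26/2097152 V = 3.4618 µV.
Max error for round-to-nearest is LSB/2 = 1.73 µV.

1.73 µV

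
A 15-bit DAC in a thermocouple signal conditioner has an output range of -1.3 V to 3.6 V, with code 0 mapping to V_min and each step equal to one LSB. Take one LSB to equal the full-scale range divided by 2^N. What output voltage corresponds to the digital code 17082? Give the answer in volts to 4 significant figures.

1.254 V

The full-scale span is 3.6 − (-1.3) = 4.9 V. LSB = 4.9 V / 2^15.
V_out = V_min + code × LSB = -1.3 V + 17082 × 4.9 V / 32768
      = -1.3 V + 2.55438 V = 1.25438 V.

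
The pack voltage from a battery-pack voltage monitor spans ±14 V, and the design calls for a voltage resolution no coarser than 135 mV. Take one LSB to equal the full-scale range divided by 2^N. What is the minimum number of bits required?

Span: 14 V − (-14 V) = 28 V.
Required number of levels: 28/135 mV = 207.41; smallest N with 2^N ≥ that is 8.

8 bits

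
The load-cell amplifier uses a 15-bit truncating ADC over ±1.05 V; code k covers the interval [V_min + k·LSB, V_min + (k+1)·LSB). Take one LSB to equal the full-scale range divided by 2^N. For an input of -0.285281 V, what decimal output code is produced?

Span: 1.05 V − (-1.05 V) = 2.1 V. LSB = 2.1 V / 2^15 ≈ 64.09 µV.
V_in − V_min = -0.285281 − (-1.05) = 0.764719 V.
Divide by LSB: 0.764719 × 32768/2.1 = 11932.5296.
Truncating gives code 11932.

11932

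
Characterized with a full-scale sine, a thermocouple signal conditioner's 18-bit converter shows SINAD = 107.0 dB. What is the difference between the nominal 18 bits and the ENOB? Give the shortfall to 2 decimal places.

ENOB = (SINAD − 1.76)/6.02 = (107.0 − 1.76)/6.02 = 17.4817 bits.
Lost resolution: 18 − 17.4817 = 0.5183 bits.

0.52 bits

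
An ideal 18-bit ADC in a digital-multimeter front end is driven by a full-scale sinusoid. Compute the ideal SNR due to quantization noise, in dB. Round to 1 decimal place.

110.1 dB

SNR = 6.02·18 + 1.76 = 110.12 dB.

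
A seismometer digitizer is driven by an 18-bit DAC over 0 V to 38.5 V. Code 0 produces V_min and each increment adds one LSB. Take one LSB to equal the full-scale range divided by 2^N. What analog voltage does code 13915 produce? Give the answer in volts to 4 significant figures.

2.044 V

Range is 38.5 V. LSB = 38.5 V / 2^18.
Output = V_min + (13915/262144) × range = 0 + 0.0530815 × 38.5 V
      = 0 V + 2.04364 V = 2.04364 V.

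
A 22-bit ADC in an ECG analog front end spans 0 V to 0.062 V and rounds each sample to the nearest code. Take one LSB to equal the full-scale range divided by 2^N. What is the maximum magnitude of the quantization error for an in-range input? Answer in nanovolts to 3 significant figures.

Range is 0.062 V.
One LSB is 0.062 V / 4194304 = 14.782 nV.
Worst-case error for round-to-nearest is half an LSB: 7.39 nV.

7.39 nV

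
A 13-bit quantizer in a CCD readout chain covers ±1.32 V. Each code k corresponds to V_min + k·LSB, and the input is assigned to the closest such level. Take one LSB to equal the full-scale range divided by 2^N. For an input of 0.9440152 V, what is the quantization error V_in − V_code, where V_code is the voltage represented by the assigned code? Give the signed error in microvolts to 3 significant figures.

Span: 1.32 V − (-1.32 V) = 2.64 V. LSB = 2.64 V / 2^13 ≈ 322.3 µV.
(V_in − V_min)/LSB = (0.9440152 − (-1.32)) × 8192/2.64 = 7025.3078 → nearest code k = 7025.
Reconstructed level: -1.32 + 7025 × 2.64/8192 V = 0.9439160156 V.
V_in − V_code = 0.9440152 − (0.9439160156) = +99.2 µV.

+99.2 µV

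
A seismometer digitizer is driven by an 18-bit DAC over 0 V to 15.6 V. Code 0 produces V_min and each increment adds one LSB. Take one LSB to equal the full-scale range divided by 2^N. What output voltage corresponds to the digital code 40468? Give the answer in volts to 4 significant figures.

V_FS = 15.6 V. LSB = 15.6 V / 2^18.
V_out = V_min + code × LSB = 0 V + 40468 × 15.6 V / 262144
      = 0 + 2.40822 = 2.40822 V.

2.408 V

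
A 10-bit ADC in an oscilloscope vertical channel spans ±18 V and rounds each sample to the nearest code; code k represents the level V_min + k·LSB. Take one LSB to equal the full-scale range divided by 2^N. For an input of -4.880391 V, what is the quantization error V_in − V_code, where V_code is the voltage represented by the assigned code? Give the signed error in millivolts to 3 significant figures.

+6.33 mV

The full-scale span is 18 − (-18) = 36 V. LSB = 36 V / 2^10 ≈ 35.16 mV.
Position in LSBs: (-4.880391 − (-18)) × 1024/36 = 373.1800; rounding gives k = 373.
Reconstructed level: -18 + 373 × 36/1024 V = -4.886718750 V.
Error = V_in − V_code = -4.880391 − (-4.886718750) = +6.33 mV.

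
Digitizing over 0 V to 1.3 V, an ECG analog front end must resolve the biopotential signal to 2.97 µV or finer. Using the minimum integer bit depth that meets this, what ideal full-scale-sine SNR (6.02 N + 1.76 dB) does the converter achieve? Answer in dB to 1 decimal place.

116.1 dB

Full-scale range = 1.3 V.
Required number of levels: 1.3/2.97 µV = 437710; smallest N with 2^N ≥ that is 19.
6.02(19) + 1.76 = 116.14 dB.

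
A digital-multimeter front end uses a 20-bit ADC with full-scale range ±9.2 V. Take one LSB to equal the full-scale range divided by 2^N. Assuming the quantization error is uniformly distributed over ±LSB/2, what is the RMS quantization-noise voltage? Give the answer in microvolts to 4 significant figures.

5.066 µV

The full-scale span is 9.2 − (-9.2) = 18.4 V.
One LSB is 18.4 V / 1048576 = 17.5476 µV.
V_rms = LSB/√12 = 17.5476 µV / √12 = 5.066 µV.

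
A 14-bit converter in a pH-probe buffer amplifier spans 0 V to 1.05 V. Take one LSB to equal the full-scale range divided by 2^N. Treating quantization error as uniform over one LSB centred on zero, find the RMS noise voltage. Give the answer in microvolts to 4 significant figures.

Range is 1.05 V.
LSB = 1.05 V / 2^14 = 64.0869 µV.
σ_q = LSB/√12 = 64.0869 µV/3.4641 = 18.50 µV.

18.50 µV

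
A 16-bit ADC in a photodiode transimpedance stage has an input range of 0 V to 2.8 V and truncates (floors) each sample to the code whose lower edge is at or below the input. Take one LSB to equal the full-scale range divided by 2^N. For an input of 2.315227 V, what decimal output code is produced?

Full-scale range = 2.8 V. LSB = 2.8 V / 2^16 ≈ 42.72 µV.
V_in − V_min = 2.315227 − (0) = 2.315227 V.
Divide by LSB: 2.315227 × 65536/2.8 = 54189.5417.
Truncating gives code 54189.

54189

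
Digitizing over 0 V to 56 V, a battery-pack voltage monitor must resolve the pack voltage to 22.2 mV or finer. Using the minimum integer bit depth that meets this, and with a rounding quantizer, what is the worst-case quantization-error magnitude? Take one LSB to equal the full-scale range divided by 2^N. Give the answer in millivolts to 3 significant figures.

6.84 mV

V_FS = 56 V.
56 V / 22.2 mV = 2523. Since 2^11 = 2048 and 2^12 = 4096, N = 12.
LSB = 56 V / 2^12 = 13.672 mV.
Half an LSB is 6.84 mV.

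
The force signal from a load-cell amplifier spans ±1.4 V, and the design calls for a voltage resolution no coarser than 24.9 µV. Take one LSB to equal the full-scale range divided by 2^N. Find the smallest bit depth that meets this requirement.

Range = 1.4 − (-1.4) = 2.8 V.
Levels needed ≥ 2.8/24.9 µV = 112400. 2^17 = 131072 suffices, so N_min = 17.

17 bits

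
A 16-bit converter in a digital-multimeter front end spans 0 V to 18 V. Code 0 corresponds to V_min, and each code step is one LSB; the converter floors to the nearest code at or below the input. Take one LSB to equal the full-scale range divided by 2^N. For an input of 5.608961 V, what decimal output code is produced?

20421

Range is 18 V. LSB = 18 V / 2^16 ≈ 274.7 µV.
(V_in − V_min) × 2^16/range = (5.608961 − (0)) × 65536/18 = 20421.604.
Floor → code = 20421.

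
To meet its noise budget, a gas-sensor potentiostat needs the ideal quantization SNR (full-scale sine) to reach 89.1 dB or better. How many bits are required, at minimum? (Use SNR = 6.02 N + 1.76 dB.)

15 bits

N ≥ (89.1 − 1.76)/6.02 = 14.508 → N_min = 15.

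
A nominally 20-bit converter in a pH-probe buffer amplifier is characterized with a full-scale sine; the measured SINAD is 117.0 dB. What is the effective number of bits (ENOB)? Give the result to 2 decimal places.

19.14 bits

ENOB = (117.0 − 1.76)/6.02 = 19.1429 bits.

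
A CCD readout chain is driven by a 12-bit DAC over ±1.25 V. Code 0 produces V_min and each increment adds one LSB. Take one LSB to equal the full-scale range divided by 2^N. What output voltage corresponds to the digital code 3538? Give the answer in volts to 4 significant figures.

Span: 1.25 V − (-1.25 V) = 2.5 V. LSB = 2.5 V / 2^12.
Output = V_min + (3538/4096) × range = -1.25 + 0.863770 × 2.5 V
      = -1.25 + 2.15942 = 0.909424 V.

0.9094 V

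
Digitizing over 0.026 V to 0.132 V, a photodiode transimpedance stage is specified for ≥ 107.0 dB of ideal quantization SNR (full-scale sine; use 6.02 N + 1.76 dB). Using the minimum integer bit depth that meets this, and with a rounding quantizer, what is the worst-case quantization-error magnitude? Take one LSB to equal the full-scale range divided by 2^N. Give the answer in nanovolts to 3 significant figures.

202 nV

The full-scale span is 0.132 − (0.026) = 0.106 V.
Required N = ⌈(107.0 − 1.76)/6.02⌉ = ⌈17.482⌉ = 18.
LSB = 0.106 V / 2^18 = 404.36 nV.
|e|_max = LSB/2 = 202 nV.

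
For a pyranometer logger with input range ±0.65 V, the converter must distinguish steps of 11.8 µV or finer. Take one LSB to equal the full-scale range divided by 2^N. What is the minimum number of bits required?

17 bits

Range = 0.65 − (-0.65) = 1.3 V.
Levels needed ≥ 1.3/11.8 µV = 110200. 2^17 = 131072 suffices, so N_min = 17.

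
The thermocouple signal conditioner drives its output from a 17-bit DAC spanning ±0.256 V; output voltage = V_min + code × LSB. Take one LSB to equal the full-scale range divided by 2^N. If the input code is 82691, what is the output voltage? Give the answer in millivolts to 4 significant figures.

67.01 mV

The full-scale span is 0.256 − (-0.256) = 0.512 V. LSB = 0.512 V / 2^17.
Output = V_min + (82691/131072) × range = -0.256 + 0.630882 × 0.512 V
      = -0.256 V + 0.323012 V = 0.0670117 V.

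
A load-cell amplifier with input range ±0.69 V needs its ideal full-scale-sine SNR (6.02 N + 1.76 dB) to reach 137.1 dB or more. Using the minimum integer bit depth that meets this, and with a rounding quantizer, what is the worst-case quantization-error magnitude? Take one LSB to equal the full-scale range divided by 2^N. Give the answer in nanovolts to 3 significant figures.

82.3 nV

Range = 0.69 − (-0.69) = 1.38 V.
N ≥ (137.1 − 1.76)/6.02 = 22.482 → N_min = 23.
One LSB is 1.38 V / 8388608 = 164.51 nV.
|e|_max = LSB/2 = 82.3 nV.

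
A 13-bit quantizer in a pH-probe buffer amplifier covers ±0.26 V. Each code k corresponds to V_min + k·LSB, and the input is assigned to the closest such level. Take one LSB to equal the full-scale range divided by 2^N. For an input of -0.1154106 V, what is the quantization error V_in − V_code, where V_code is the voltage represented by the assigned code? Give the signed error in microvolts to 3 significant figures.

−10.2 µV

Full-scale range = 0.26 V − (-0.26 V) = 0.52 V. LSB = 0.52 V / 2^13 ≈ 63.48 µV.
Position in LSBs: (-0.1154106 − (-0.26)) × 8192/0.52 = 2277.8392; rounding gives k = 2278.
V_code = -0.26 + (2278/8192) × 0.52 = -0.1154003906 V.
Error = V_in − V_code = -0.1154106 − (-0.1154003906) = −10.2 µV.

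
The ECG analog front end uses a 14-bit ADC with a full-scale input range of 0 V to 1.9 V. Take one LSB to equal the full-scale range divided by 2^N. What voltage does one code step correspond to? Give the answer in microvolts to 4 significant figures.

116.0 µV

Full-scale range = 1.9 V.
There are 2^14 = 16384 steps.
Step size = 1.9/16384 V = 116.0 µV.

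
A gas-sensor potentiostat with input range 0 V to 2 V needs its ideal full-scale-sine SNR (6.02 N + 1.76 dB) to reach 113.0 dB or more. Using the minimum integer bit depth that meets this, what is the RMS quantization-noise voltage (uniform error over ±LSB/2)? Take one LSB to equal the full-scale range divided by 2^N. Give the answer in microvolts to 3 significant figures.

1.10 µV

V_FS = 2 V.
6.02 N + 1.76 ≥ 113.0 gives N ≥ 18.478, so the minimum integer is 19.
LSB = 2 V / 2^19 = 3.8147 µV.
V_rms = LSB/√12 = 1.10 µV.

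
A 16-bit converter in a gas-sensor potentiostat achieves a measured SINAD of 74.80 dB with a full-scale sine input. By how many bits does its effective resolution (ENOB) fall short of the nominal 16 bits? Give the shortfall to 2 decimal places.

ENOB = (SINAD − 1.76)/6.02 = (74.80 − 1.76)/6.02 = 12.1329 bits.
Lost resolution: 16 − 12.1329 = 3.8671 bits.

3.87 bits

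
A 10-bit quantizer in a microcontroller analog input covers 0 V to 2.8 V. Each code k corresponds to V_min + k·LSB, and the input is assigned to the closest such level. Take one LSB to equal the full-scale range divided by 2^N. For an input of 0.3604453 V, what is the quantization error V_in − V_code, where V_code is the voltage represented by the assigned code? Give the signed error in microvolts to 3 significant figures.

−492 µV

V_FS = 2.8 V. LSB = 2.8 V / 2^10 ≈ 2.734 mV.
(0.3604453 − (0)) / LSB = 0.3604453 × 1024/2.8 = 131.8200. Nearest integer: k = 132.
V_code = V_min + k × range/2^10 = 0 + 132 × 2.8/1024 = 0.3609375000 V.
e = 0.3604453 − (0.3609375000) = −492 µV.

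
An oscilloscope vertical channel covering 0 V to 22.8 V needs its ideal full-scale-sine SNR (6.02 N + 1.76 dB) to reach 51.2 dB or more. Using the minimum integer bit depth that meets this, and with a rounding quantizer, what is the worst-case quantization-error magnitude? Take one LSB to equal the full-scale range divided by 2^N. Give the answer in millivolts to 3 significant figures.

Range is 22.8 V.
6.02 N + 1.76 ≥ 51.2 gives N ≥ 8.213, so the minimum integer is 9.
One LSB is 22.8 V / 512 = 44.531 mV.
Max error for round-to-nearest is LSB/2 = 22.3 mV.

22.3 mV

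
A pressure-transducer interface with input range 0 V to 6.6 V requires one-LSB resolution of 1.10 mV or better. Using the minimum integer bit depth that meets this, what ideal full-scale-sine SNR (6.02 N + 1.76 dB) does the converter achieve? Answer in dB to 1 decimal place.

Range is 6.6 V.
Required number of levels: 6.6/1.10 mV = 6000.0; smallest N with 2^N ≥ that is 13.
6.02(13) + 1.76 = 80.02 dB.

80.0 dB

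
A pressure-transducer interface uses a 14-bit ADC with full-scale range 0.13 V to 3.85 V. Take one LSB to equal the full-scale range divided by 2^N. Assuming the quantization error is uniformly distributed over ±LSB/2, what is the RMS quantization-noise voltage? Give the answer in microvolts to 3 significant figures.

Span: 3.85 V − (0.13 V) = 3.72 V.
Step size = 3.72/16384 V = 227.05 µV.
V_rms = LSB/√12 = 227.05 µV / √12 = 65.5 µV.

65.5 µV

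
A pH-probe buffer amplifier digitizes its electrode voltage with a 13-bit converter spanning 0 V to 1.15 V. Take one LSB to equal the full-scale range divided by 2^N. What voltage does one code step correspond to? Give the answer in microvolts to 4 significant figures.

140.4 µV

Span = 1.15 V.
Number of codes = 2^13 = 8192.
LSB = 1.15 V / 2^13 = 140.4 µV.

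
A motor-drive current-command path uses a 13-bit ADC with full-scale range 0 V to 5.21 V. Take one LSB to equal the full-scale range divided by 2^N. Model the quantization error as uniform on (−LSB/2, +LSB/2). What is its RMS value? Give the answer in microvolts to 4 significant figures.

183.6 µV

Range is 5.21 V.
One LSB is 5.21 V / 8192 = 0.635986 mV.
V_rms = LSB/√12 = 0.635986 mV / √12 = 183.6 µV.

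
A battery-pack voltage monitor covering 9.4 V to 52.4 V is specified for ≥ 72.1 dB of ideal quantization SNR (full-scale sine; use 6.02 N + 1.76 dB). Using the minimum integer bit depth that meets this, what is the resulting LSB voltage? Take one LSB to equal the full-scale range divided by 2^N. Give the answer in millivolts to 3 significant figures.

10.5 mV

Span: 52.4 V − (9.4 V) = 43 V.
Solving 6.02 N ≥ 72.1 − 1.76: N ≥ 11.684. Round up → N = 12.
LSB = 43 V ÷ 2^12 = 43/4096 V = 10.5 mV.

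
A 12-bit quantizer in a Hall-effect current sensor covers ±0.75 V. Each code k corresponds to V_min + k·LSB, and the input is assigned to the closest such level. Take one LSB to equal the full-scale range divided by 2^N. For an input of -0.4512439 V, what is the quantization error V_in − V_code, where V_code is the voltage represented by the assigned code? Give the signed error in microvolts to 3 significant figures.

−72.0 µV

Full-scale range = 0.75 V − (-0.75 V) = 1.5 V. LSB = 1.5 V / 2^12 ≈ 366.2 µV.
Position in LSBs: (-0.4512439 − (-0.75)) × 4096/1.5 = 815.8033; rounding gives k = 816.
V_code = V_min + k × range/2^12 = -0.75 + 816 × 1.5/4096 = -0.4511718750 V.
Error = V_in − V_code = -0.4512439 − (-0.4511718750) = −72.0 µV.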